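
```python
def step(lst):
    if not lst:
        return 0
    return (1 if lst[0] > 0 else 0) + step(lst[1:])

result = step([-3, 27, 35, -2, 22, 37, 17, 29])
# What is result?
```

Count of positive elements in [-3, 27, 35, -2, 22, 37, 17, 29] = 6

Answer: 6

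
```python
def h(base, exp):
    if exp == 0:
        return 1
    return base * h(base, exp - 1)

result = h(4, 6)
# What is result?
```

h(4, 6) = 4 * 4 * 4 * 4 * 4 * 4 = 4096

Answer: 4096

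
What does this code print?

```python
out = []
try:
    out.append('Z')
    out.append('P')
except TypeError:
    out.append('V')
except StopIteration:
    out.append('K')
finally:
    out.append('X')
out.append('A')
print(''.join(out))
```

Execution trace: 'Z' (try body) → 'P' (try body, no exception) → 'X' (finally) → 'A' (after the try/except). Output: ZPXA

Answer: ZPXA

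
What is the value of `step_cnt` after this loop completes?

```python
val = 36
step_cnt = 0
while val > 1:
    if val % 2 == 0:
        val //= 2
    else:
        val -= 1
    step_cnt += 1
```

Steps to reduce 36 to 1
`step_cnt` takes the values: 0 → 1 → 2 → 3 → 4 → 5 → 6

Answer: 6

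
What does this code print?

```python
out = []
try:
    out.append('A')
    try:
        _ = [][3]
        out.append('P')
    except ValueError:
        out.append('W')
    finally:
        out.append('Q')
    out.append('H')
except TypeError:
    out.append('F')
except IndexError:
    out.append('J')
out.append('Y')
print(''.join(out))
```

Execution trace: 'A' (try body) → 'Q' (inner finally) → 'J' (except IndexError) → 'Y' (after the try/except). Output: AQJY

Answer: AQJY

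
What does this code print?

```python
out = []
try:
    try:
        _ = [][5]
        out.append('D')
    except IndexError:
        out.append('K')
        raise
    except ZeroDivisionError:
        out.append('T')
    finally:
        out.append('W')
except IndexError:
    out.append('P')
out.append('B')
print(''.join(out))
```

Execution trace: 'K' (inner except IndexError) → 'W' (inner finally) → 'P' (outer except IndexError) → 'B' (after the try/except). Output: KWPB

Answer: KWPB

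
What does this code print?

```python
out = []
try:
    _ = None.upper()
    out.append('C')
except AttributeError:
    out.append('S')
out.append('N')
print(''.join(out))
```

Execution trace: 'S' (except AttributeError) → 'N' (after the try/except). Output: SN

Answer: SN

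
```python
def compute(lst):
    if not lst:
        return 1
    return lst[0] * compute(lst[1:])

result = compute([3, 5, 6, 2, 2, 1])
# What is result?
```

Product over [3, 5, 6, 2, 2, 1] = 3 * 5 * 6 * 2 * 2 * 1 = 360

Answer: 360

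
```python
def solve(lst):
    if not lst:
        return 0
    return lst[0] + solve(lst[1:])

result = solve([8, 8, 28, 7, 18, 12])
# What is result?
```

8 + 8 + 28 + 7 + 18 + 12 + 0 = 81

Answer: 81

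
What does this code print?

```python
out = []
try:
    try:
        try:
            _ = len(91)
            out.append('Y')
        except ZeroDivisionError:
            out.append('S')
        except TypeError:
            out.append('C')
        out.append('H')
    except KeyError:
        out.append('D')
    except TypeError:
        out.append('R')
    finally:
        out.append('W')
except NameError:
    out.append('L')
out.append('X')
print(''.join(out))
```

Execution trace: 'C' (inner except TypeError) → 'H' (try body, no exception) → 'W' (finally) → 'X' (after the try/except). Output: CHWX

Answer: CHWX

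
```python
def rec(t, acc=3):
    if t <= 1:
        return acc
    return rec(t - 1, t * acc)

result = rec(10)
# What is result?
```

Accumulator trace (n, acc): (10, 3) -> (9, 30) -> (8, 270) -> (7, 2160) -> (6, 15120) -> (5, 90720) -> (4, 453600) -> (3, 1814400) -> (2, 5443200) -> (1, 10886400) -> return 10886400

Answer: 10886400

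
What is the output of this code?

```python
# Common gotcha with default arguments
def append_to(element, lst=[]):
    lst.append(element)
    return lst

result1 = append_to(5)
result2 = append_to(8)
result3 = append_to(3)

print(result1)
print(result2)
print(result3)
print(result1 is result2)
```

Key concept: mutable default argument gotcha.
Step by step:
`result1 = append_to(5)` → result1 = [5]
`result2 = append_to(8)` → result1 = [5, 8] (same object as result2); result2 = [5, 8] (same object as result1)
`result3 = append_to(3)` → result1 = [5, 8, 3] (same object as result2, result3); result2 = [5, 8, 3] (same object as result1, result3); result3 = [5, 8, 3] (same object as result1, result2)
`print(result1)` → prints [5, 8, 3]
`print(result2)` → prints [5, 8, 3]
`print(result3)` → prints [5, 8, 3]
`print(result1 is result2)` → prints True

Answer:
[5, 8, 3]
[5, 8, 3]
[5, 8, 3]
True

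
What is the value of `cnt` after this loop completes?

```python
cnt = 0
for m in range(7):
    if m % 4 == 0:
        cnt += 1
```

Count numbers divisible by 4 in range(7)
`cnt` takes the values: 0 → 1 → 2

Answer: 2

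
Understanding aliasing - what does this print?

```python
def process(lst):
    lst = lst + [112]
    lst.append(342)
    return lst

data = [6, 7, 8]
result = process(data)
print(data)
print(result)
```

Key concept: rebinding parameter vs mutation.
Step by step:
`data = [6, 7, 8]` → data = [6, 7, 8]
`result = process(data)` → result = [6, 7, 8, 112, 342]
`print(data)` → prints [6, 7, 8]
`print(result)` → prints [6, 7, 8, 112, 342]

Answer:
[6, 7, 8]
[6, 7, 8, 112, 342]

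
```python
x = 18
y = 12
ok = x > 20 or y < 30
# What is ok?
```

Trace:
`x = 18` → x = 18
`y = 12` → y = 12
`ok = x > 20 or y < 30` → ok = True
So ok = True

Answer: True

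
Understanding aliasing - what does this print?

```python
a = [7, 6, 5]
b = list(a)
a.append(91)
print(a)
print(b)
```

Key concept: list() constructor creates copy.
Step by step:
`a = [7, 6, 5]` → a = [7, 6, 5]
`b = list(a)` → b = [7, 6, 5]
`a.append(91)` → a = [7, 6, 5, 91]
`print(a)` → prints [7, 6, 5, 91]
`print(b)` → prints [7, 6, 5]

Answer:
[7, 6, 5, 91]
[7, 6, 5]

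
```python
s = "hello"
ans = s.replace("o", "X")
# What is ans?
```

Trace:
`s = "hello"` → s = 'hello'
`ans = s.replace("o", "X")` → ans = 'hellX'
So ans = 'hellX'

Answer: 'hellX'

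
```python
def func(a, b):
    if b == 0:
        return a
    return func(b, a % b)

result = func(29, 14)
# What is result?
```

func(29, 14) -> func(14, 1) -> func(1, 0) -> 1

Answer: 1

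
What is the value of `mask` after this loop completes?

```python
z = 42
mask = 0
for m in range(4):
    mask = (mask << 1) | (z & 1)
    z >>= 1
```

Reverse lowest 4 bits of 42
`mask` takes the values: 0 → 1 → 2 → 5

Answer: 5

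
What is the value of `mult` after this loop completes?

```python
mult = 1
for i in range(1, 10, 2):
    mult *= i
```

Product of 1, 3, 5, ... up to 9
`mult` takes the values: 1 → 3 → 15 → 105 → 945

Answer: 945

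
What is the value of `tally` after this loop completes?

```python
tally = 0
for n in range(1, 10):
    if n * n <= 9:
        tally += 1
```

Count numbers where n² ≤ 9
`tally` takes the values: 0 → 1 → 2 → 3

Answer: 3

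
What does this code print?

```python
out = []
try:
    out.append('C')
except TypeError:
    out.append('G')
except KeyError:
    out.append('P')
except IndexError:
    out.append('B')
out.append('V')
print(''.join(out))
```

Execution trace: 'C' (try body, no exception) → 'V' (after the try/except). Output: CV

Answer: CV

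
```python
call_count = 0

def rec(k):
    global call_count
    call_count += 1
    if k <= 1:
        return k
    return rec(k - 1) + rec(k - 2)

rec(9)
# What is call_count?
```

Calls(k) = 1 + Calls(k-1) + Calls(k-2); Calls(0)=Calls(1)=1. For k=9 this gives 109.

Answer: 109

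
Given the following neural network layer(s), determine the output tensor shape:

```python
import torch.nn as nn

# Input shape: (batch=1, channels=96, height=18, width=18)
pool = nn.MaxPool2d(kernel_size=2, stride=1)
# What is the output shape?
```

Input: (1, 96, 18, 18) -> Output: (1, 96, 17, 17)

Answer: (1, 96, 17, 17)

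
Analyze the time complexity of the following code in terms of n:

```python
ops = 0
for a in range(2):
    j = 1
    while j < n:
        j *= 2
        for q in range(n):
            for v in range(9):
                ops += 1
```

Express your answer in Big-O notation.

Each loop level contributes: 1 × log n × n × 1. Multiplying the contributions gives O(n log n).

Answer: O(n log n)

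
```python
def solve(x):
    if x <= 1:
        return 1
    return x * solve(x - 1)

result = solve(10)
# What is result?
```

solve(10) = 10 * 9 * 8 * 7 * 6 * 5 * 4 * 3 * 2 * 1 = 3628800

Answer: 3628800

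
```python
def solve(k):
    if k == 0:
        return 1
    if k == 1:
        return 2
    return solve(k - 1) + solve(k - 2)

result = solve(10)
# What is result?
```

Build up from base cases: solve(0)=1, solve(1)=2, solve(2)=3, solve(3)=5, solve(4)=8, solve(5)=13, solve(6)=21, ..., solve(10)=144

Answer: 144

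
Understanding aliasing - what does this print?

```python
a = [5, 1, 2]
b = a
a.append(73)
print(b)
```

Key concept: basic list aliasing.
Step by step:
`a = [5, 1, 2]` → a = [5, 1, 2]
`b = a` → b = [5, 1, 2] (same object as a)
`a.append(73)` → a = [5, 1, 2, 73] (same object as b); b = [5, 1, 2, 73] (same object as a)
`print(b)` → prints [5, 1, 2, 73]

Answer: [5, 1, 2, 73]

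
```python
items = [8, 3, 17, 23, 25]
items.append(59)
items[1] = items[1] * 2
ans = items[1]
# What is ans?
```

Trace:
`items = [8, 3, 17, 23, 25]` → items = [8, 3, 17, 23, 25]
`items.append(59)` → items = [8, 3, 17, 23, 25, 59]
`items[1] = items[1] * 2` → items = [8, 6, 17, 23, 25, 59]
`ans = items[1]` → ans = 6
So ans = 6

Answer: 6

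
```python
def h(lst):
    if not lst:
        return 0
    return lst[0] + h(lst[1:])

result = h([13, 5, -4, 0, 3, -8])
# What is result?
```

13 + 5 + (-4) + 0 + 3 + (-8) + 0 = 9

Answer: 9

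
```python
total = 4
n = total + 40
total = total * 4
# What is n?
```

Trace:
`total = 4` → total = 4
`n = total + 40` → n = 44
`total = total * 4` → total = 16
So n = 44

Answer: 44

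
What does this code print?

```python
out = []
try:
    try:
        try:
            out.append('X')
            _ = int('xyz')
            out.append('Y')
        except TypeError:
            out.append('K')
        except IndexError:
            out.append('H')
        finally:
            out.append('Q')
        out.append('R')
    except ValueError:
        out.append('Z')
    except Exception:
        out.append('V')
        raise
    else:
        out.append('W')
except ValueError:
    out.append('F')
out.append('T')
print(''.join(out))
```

Execution trace: 'X' (inner try body) → 'Q' (inner finally) → 'Z' (except ValueError) → 'T' (after the try/except). Output: XQZT

Answer: XQZT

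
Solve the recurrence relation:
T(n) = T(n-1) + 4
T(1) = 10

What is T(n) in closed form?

Unrolling: T(n) = T(1) + 4·(n-1) = 10 + 4(n-1) = 4n + 6.

Answer: T(n) = 4n + 6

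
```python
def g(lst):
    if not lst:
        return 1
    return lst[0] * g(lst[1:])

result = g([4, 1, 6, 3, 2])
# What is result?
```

Product over [4, 1, 6, 3, 2] = 4 * 1 * 6 * 3 * 2 = 144

Answer: 144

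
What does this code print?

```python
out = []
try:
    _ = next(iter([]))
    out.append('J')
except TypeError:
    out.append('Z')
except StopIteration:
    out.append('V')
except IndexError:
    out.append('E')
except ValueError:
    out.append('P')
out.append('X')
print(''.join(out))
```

Execution trace: 'V' (except StopIteration) → 'X' (after the try/except). Output: VX

Answer: VX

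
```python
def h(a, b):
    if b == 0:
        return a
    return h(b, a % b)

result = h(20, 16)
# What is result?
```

h(20, 16) -> h(16, 4) -> h(4, 0) -> 4

Answer: 4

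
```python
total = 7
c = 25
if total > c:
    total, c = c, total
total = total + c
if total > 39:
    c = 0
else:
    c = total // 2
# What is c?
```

Trace:
`total = 7` → total = 7
`c = 25` → c = 25
`if total > c: ...` → total > c is False → no variable changes
`total = total + c` → total = 32
`if total > 39: ...` → total > 39 is False, take else branch → c = 16
So c = 16

Answer: 16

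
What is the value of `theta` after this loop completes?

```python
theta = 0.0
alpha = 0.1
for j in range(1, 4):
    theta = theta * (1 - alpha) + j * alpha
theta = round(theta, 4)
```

Moving average with lr=0.1
`theta` takes the values: 0.0 → 0.1 → 0.29 → 0.561

Answer: 0.561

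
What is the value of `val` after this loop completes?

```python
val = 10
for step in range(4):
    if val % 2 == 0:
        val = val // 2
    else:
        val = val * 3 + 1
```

Collatz-style transformation from 10
`val` takes the values: 10 → 5 → 16 → 8 → 4

Answer: 4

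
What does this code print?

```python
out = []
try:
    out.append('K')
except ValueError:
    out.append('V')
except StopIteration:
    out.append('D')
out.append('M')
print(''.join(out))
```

Execution trace: 'K' (try body, no exception) → 'M' (after the try/except). Output: KM

Answer: KM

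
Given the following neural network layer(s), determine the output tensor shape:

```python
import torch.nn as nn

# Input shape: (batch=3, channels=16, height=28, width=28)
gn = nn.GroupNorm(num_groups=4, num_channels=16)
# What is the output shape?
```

Input: (3, 16, 28, 28) -> Output: (3, 16, 28, 28)

Answer: (3, 16, 28, 28)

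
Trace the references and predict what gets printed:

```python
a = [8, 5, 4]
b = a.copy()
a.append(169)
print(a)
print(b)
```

Key concept: list.copy() creates independent copy.
Step by step:
`a = [8, 5, 4]` → a = [8, 5, 4]
`b = a.copy()` → b = [8, 5, 4]
`a.append(169)` → a = [8, 5, 4, 169]
`print(a)` → prints [8, 5, 4, 169]
`print(b)` → prints [8, 5, 4]

Answer:
[8, 5, 4, 169]
[8, 5, 4]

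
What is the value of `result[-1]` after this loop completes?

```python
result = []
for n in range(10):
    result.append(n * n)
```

Last element of squares 0 to 9
`result` takes the values: [] → [0] → [0, 1] → [0, 1, 4] → [0, 1, 4, 9] → [0, 1, 4, 9, 16] → [0, 1, 4, 9, 16, 25] → [0, 1, 4, 9, 16, 25, 36] → [0, 1, 4, 9, 16, 25, 36, 49] → [0, 1, 4, 9, 16, 25, 36, 49, 64] → [0, 1, 4, 9, 16, 25, 36, 49, 64, 81]
So `result[-1]` = 81

Answer: 81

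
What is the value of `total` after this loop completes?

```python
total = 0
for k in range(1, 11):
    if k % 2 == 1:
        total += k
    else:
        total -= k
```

Add odd, subtract even
`total` takes the values: 0 → 1 → -1 → 2 → -2 → 3 → -3 → 4 → -4 → 5 → -5

Answer: -5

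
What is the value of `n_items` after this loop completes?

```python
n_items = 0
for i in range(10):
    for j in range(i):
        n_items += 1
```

Triangle number: 0+1+2+...+9
`n_items` takes the values: 0 → 1 → 2 → 3 → 4 → 5 → 6 → 7 → 8 → 9 → 10 → 11 → 12 → 13 → 14 → 15 → 16 → 17 → 18 → 19 → 20 → 21 → 22 → 23 → 24 → 25 → 26 → 27 → 28 → 29 → … → 41 → 42 → 43 → 44 → 45

Answer: 45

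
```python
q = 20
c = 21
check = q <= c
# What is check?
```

Trace:
`q = 20` → q = 20
`c = 21` → c = 21
`check = q <= c` → check = True
So check = True

Answer: True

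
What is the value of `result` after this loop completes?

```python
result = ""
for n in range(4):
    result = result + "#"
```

Repeat '#' 4 times
`result` takes the values: "" → "#" → "##" → "###" → "####"

Answer: "####"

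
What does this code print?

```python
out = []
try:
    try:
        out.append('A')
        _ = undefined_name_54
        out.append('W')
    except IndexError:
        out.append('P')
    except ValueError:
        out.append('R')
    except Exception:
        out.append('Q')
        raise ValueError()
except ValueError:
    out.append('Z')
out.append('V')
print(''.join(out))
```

Execution trace: 'A' (inner try body) → 'Q' (inner except Exception) → 'Z' (outer except ValueError) → 'V' (after the try/except). Output: AQZV

Answer: AQZV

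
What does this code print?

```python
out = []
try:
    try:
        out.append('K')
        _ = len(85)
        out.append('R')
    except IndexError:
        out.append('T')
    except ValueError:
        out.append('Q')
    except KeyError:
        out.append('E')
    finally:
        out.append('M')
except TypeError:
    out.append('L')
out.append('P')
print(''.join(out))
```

Execution trace: 'K' (try body) → 'M' (finally) → 'L' (outer except TypeError) → 'P' (after the try/except). Output: KMLP

Answer: KMLP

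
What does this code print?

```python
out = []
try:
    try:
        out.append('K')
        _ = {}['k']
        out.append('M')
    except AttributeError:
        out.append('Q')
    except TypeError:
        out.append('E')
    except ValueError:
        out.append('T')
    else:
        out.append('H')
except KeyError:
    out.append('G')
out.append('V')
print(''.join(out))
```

Execution trace: 'K' (try body) → 'G' (outer except KeyError) → 'V' (after the try/except). Output: KGV

Answer: KGV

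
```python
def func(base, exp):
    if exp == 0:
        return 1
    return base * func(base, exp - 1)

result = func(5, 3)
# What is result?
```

func(5, 3) = 5 * 5 * 5 = 125

Answer: 125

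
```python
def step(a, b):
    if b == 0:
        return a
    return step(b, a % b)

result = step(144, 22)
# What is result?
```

step(144, 22) -> step(22, 12) -> step(12, 10) -> step(10, 2) -> step(2, 0) -> 2

Answer: 2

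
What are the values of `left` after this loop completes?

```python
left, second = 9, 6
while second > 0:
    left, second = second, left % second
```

GCD of 9 and 6
`left` takes the values: 9 → 6 → 3

Answer: 3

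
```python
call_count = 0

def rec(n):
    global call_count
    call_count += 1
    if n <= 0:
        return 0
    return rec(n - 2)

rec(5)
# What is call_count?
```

Linear recursion stepping by 2: 4 calls from n=5 down to ≤0.

Answer: 4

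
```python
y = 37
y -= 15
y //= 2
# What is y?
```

Trace:
`y = 37` → y = 37
`y -= 15` → y = 22
`y //= 2` → y = 11
So y = 11

Answer: 11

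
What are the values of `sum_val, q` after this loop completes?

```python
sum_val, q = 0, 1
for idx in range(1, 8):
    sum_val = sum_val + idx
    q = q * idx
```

Sum and factorial of 1 to 7
`sum_val, q` takes the values: (0, 1) → (1, 1) → (3, 1) → (3, 2) → (6, 2) → (6, 6) → (10, 6) → (10, 24) → (15, 24) → (15, 120) → (21, 120) → (21, 720) → (28, 720) → (28, 5040)

Answer: 28, 5040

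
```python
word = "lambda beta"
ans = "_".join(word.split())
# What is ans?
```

Trace:
`word = "lambda beta"` → word = 'lambda beta'
`ans = "_".join(word.split())` → ans = 'lambda_beta'
So ans = 'lambda_beta'

Answer: 'lambda_beta'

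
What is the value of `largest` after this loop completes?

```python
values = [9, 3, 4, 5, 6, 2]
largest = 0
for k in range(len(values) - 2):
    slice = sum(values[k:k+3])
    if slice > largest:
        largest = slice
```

Max sum of 3-element window in [9, 3, 4, 5, 6, 2]
`largest` takes the values: 0 → 16

Answer: 16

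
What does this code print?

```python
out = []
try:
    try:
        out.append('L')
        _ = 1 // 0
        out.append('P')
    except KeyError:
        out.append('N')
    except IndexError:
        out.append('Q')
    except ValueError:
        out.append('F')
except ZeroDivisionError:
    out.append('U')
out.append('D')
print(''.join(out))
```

Execution trace: 'L' (try body) → 'U' (outer except ZeroDivisionError) → 'D' (after the try/except). Output: LUD

Answer: LUD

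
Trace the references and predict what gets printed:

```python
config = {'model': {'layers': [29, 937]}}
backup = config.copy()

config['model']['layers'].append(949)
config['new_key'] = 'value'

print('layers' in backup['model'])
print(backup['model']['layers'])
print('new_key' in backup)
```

Key concept: shallow copy gotcha with nested dict.
Step by step:
`config = {'model': {'layers': [29, 937]}}` → config = {'model': {'layers': [29, 937]}}
`backup = config.copy()` → backup = {'model': {'layers': [29, 937]}}
`config['model']['layers'].append(949)` → config = {'model': {'layers': [29, 937, 949]}}; backup = {'model': {'layers': [29, 937, 949]}}
`config['new_key'] = 'value'` → config = {'model': {'layers': [29, 937, 949]}, 'new_key': 'value'}
`print('layers' in backup['model'])` → prints True
`print(backup['model']['layers'])` → prints [29, 937, 949]
`print('new_key' in backup)` → prints False

Answer:
True
[29, 937, 949]
False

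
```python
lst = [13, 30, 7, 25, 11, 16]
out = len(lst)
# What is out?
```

Trace:
`lst = [13, 30, 7, 25, 11, 16]` → lst = [13, 30, 7, 25, 11, 16]
`out = len(lst)` → out = 6
So out = 6

Answer: 6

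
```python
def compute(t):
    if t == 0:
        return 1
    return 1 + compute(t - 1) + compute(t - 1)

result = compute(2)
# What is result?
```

compute(t) = 1 + 2·compute(t-1), compute(0)=1. Closed form: (1+1)·2^2 - 1 = 7.

Answer: 7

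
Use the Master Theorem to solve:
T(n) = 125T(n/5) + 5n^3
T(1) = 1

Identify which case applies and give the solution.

a=125, b=5, f(n)=5n^3. log_5(125) = 3. Since c=3 = 3, Case 2 applies: T(n) = Θ(n^log_b(a) · log n) = O(n^3 log n).

Answer: O(n^3 log n) - Case 2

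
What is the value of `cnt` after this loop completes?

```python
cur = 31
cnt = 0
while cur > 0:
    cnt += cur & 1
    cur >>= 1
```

Count set bits in 31 (binary: 0b11111)
`cnt` takes the values: 0 → 1 → 2 → 3 → 4 → 5

Answer: 5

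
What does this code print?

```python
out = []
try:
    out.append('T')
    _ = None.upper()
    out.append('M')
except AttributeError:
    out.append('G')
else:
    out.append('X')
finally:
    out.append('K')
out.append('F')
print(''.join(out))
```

Execution trace: 'T' (try body) → 'G' (except AttributeError) → 'K' (finally) → 'F' (after the try/except). Output: TGKF

Answer: TGKF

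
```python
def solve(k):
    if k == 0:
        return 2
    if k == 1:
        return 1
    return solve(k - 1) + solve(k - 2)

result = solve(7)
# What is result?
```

Build up from base cases: solve(0)=2, solve(1)=1, solve(2)=3, solve(3)=4, solve(4)=7, solve(5)=11, solve(6)=18, ..., solve(7)=29

Answer: 29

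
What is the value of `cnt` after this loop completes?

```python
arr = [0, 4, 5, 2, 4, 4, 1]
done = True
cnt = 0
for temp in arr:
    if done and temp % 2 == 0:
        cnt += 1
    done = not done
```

Count even values at even positions
`cnt` takes the values: 0 → 1 → 2

Answer: 2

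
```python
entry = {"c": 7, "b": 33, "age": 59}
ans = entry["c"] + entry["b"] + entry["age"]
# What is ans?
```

Trace:
`entry = {"c": 7, "b": 33, "age": 59}` → entry = {'c': 7, 'b': 33, 'age': 59}
`ans = entry["c"] + entry["b"] + entry["age"]` → ans = 99
So ans = 99

Answer: 99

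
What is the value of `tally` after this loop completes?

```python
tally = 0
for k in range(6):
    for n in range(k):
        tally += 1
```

Triangle number: 0+1+2+...+5
`tally` takes the values: 0 → 1 → 2 → 3 → 4 → 5 → 6 → 7 → 8 → 9 → 10 → 11 → 12 → 13 → 14 → 15

Answer: 15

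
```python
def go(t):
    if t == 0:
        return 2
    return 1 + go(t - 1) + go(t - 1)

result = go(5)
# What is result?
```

go(t) = 1 + 2·go(t-1), go(0)=2. Closed form: (2+1)·2^5 - 1 = 95.

Answer: 95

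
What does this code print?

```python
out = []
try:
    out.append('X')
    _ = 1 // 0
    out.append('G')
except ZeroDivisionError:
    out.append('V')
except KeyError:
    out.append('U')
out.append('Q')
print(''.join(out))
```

Execution trace: 'X' (try body) → 'V' (except ZeroDivisionError) → 'Q' (after the try/except). Output: XVQ

Answer: XVQ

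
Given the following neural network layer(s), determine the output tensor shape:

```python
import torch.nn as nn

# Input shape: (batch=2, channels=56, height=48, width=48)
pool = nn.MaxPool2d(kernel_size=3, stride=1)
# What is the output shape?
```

Input: (2, 56, 48, 48) -> Output: (2, 56, 46, 46)

Answer: (2, 56, 46, 46)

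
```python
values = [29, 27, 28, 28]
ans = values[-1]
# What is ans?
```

Trace:
`values = [29, 27, 28, 28]` → values = [29, 27, 28, 28]
`ans = values[-1]` → ans = 28
So ans = 28

Answer: 28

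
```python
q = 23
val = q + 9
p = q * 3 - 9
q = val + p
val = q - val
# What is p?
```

Trace:
`q = 23` → q = 23
`val = q + 9` → val = 32
`p = q * 3 - 9` → p = 60
`q = val + p` → q = 92
`val = q - val` → val = 60
So p = 60

Answer: 60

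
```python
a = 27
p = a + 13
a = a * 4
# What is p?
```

Trace:
`a = 27` → a = 27
`p = a + 13` → p = 40
`a = a * 4` → a = 108
So p = 40

Answer: 40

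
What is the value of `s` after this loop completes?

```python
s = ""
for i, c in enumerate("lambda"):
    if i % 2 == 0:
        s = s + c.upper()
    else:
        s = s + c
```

Uppercase even positions in 'lambda'
`s` takes the values: "" → "L" → "La" → "LaM" → "LaMb" → "LaMbD" → "LaMbDa"

Answer: "LaMbDa"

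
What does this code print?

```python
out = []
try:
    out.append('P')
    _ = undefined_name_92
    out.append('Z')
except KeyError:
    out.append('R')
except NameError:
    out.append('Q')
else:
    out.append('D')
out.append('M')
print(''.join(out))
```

Execution trace: 'P' (try body) → 'Q' (except NameError) → 'M' (after the try/except). Output: PQM

Answer: PQM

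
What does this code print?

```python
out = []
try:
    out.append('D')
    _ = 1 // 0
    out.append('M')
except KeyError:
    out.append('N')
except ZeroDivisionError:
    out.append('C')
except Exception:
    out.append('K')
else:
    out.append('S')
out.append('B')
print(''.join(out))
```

Execution trace: 'D' (try body) → 'C' (except ZeroDivisionError) → 'B' (after the try/except). Output: DCB

Answer: DCB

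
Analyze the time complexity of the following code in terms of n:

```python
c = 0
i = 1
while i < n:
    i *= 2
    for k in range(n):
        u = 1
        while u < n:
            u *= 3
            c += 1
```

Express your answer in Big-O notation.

Each loop level contributes: log n × n × log n. Multiplying the contributions gives O(n log² n).

Answer: O(n log² n)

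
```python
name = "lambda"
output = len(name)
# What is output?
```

Trace:
`name = "lambda"` → name = 'lambda'
`output = len(name)` → output = 6
So output = 6

Answer: 6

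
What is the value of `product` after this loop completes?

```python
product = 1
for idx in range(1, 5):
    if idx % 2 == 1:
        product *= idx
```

Product of odd numbers 1 to 4
`product` takes the values: 1 → 3

Answer: 3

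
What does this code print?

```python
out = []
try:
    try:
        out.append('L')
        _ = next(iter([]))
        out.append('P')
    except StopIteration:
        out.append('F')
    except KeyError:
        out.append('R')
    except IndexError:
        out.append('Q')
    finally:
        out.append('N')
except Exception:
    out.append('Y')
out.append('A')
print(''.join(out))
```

Execution trace: 'L' (inner try body) → 'F' (inner except StopIteration) → 'N' (inner finally) → 'A' (after the try/except). Output: LFNA

Answer: LFNA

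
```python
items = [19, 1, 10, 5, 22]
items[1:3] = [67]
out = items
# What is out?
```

Trace:
`items = [19, 1, 10, 5, 22]` → items = [19, 1, 10, 5, 22]
`items[1:3] = [67]` → items = [19, 67, 5, 22]
`out = items` → out = [19, 67, 5, 22]
So out = [19, 67, 5, 22]

Answer: [19, 67, 5, 22]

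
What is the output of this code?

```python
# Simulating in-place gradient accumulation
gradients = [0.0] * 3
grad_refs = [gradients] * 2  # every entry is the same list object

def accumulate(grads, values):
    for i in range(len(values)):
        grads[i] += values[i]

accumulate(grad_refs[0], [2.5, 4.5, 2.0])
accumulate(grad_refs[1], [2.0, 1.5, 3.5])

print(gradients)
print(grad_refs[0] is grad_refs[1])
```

Key concept: gradient accumulation aliasing.
Step by step:
`gradients = [0.0] * 3` → gradients = [0.0, 0.0, 0.0]
`grad_refs = [gradients] * 2` → grad_refs = [[0.0, 0.0, 0.0], [0.0, 0.0, 0.0]]
`accumulate(grad_refs[0], [2.5, 4.5, 2.0])` → gradients = [2.5, 4.5, 2.0]; grad_refs = [[2.5, 4.5, 2.0], [2.5, 4.5, 2.0]]
`accumulate(grad_refs[1], [2.0, 1.5, 3.5])` → gradients = [4.5, 6.0, 5.5]; grad_refs = [[4.5, 6.0, 5.5], [4.5, 6.0, 5.5]]
`print(gradients)` → prints [4.5, 6.0, 5.5]
`print(grad_refs[0] is grad_refs[1])` → prints True

Answer:
[4.5, 6.0, 5.5]
True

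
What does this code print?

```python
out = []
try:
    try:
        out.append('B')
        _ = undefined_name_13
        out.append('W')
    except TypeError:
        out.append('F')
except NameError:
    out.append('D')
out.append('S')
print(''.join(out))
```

Execution trace: 'B' (try body) → 'D' (outer except NameError) → 'S' (after the try/except). Output: BDS

Answer: BDS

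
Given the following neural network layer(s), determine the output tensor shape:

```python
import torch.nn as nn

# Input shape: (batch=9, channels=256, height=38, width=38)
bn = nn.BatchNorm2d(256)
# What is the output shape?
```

Input: (9, 256, 38, 38) -> Output: (9, 256, 38, 38)

Answer: (9, 256, 38, 38)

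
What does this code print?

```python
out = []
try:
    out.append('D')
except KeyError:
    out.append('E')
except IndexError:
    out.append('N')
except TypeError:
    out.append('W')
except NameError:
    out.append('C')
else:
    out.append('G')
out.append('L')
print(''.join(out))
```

Execution trace: 'D' (try body, no exception) → 'G' (else) → 'L' (after the try/except). Output: DGL

Answer: DGL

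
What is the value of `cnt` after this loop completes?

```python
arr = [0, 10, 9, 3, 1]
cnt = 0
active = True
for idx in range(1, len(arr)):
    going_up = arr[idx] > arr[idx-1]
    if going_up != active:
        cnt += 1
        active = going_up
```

Count direction changes in [0, 10, 9, 3, 1]
`cnt` takes the values: 0 → 1

Answer: 1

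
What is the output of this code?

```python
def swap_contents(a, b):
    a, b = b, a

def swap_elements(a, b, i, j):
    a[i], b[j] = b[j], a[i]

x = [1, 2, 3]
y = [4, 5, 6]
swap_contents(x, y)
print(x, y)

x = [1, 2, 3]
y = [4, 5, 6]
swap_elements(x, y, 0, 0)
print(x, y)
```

Key concept: parameter rebinding vs mutation.
Step by step:
`x = [1, 2, 3]` → x = [1, 2, 3]
`y = [4, 5, 6]` → y = [4, 5, 6]
`swap_contents(x, y)` → no visible change to tracked variables
`print(x, y)` → prints [1, 2, 3] [4, 5, 6]
`x = [1, 2, 3]` → x = [1, 2, 3]
`y = [4, 5, 6]` → y = [4, 5, 6]
`swap_elements(x, y, 0, 0)` → x = [4, 2, 3]; y = [1, 5, 6]
`print(x, y)` → prints [4, 2, 3] [1, 5, 6]

Answer:
[1, 2, 3] [4, 5, 6]
[4, 2, 3] [1, 5, 6]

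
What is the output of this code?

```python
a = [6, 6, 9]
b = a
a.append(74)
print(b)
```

Key concept: basic list aliasing.
Step by step:
`a = [6, 6, 9]` → a = [6, 6, 9]
`b = a` → b = [6, 6, 9] (same object as a)
`a.append(74)` → a = [6, 6, 9, 74] (same object as b); b = [6, 6, 9, 74] (same object as a)
`print(b)` → prints [6, 6, 9, 74]

Answer: [6, 6, 9, 74]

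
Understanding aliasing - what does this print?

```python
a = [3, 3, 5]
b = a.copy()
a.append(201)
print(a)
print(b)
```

Key concept: list.copy() creates independent copy.
Step by step:
`a = [3, 3, 5]` → a = [3, 3, 5]
`b = a.copy()` → b = [3, 3, 5]
`a.append(201)` → a = [3, 3, 5, 201]
`print(a)` → prints [3, 3, 5, 201]
`print(b)` → prints [3, 3, 5]

Answer:
[3, 3, 5, 201]
[3, 3, 5]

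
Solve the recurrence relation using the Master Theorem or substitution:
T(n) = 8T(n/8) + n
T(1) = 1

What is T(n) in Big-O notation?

By Master Theorem: a=8, b=8, f(n)=n. Since log_8(8) = 1 and f(n) = Θ(n^1), Case 2 applies. T(n) = O(n log n).

Answer: O(n log n)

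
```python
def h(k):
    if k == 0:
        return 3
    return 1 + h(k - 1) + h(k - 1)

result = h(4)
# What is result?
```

h(k) = 1 + 2·h(k-1), h(0)=3. Closed form: (3+1)·2^4 - 1 = 63.

Answer: 63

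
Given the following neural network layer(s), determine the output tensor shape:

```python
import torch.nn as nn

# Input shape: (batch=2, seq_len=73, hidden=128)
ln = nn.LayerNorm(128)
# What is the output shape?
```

Input: (2, 73, 128) -> Output: (2, 73, 128)

Answer: (2, 73, 128)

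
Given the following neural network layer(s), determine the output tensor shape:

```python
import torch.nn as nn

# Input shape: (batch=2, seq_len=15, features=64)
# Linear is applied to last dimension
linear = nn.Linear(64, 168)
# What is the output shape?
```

Input: (2, 15, 64) -> Output: (2, 15, 168)

Answer: (2, 15, 168)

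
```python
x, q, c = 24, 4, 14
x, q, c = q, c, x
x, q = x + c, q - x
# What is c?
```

Trace:
`x, q, c = 24, 4, 14` → x = 24; q = 4; c = 14
`x, q, c = q, c, x` → x = 4; q = 14; c = 24
`x, q = x + c, q - x` → x = 28; q = 10
So c = 24

Answer: 24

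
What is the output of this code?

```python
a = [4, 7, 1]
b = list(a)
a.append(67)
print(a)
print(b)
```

Key concept: list() constructor creates copy.
Step by step:
`a = [4, 7, 1]` → a = [4, 7, 1]
`b = list(a)` → b = [4, 7, 1]
`a.append(67)` → a = [4, 7, 1, 67]
`print(a)` → prints [4, 7, 1, 67]
`print(b)` → prints [4, 7, 1]

Answer:
[4, 7, 1, 67]
[4, 7, 1]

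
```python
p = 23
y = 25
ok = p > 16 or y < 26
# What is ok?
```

Trace:
`p = 23` → p = 23
`y = 25` → y = 25
`ok = p > 16 or y < 26` → ok = True
So ok = True

Answer: True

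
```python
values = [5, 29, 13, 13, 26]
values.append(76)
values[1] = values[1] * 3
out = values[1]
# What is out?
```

Trace:
`values = [5, 29, 13, 13, 26]` → values = [5, 29, 13, 13, 26]
`values.append(76)` → values = [5, 29, 13, 13, 26, 76]
`values[1] = values[1] * 3` → values = [5, 87, 13, 13, 26, 76]
`out = values[1]` → out = 87
So out = 87

Answer: 87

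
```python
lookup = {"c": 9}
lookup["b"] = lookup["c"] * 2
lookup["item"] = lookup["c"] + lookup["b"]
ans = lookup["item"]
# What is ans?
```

Trace:
`lookup = {"c": 9}` → lookup = {'c': 9}
`lookup["b"] = lookup["c"] * 2` → lookup = {'c': 9, 'b': 18}
`lookup["item"] = lookup["c"] + lookup["b"]` → lookup = {'c': 9, 'b': 18, 'item': 27}
`ans = lookup["item"]` → ans = 27
So ans = 27

Answer: 27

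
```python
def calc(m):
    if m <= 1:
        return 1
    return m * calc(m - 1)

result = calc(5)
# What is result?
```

calc(5) = 5 * 4 * 3 * 2 * 1 = 120

Answer: 120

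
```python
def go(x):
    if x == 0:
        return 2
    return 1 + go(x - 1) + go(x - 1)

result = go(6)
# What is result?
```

go(x) = 1 + 2·go(x-1), go(0)=2. Closed form: (2+1)·2^6 - 1 = 191.

Answer: 191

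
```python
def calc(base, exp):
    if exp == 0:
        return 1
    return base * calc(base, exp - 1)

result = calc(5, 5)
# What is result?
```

calc(5, 5) = 5 * 5 * 5 * 5 * 5 = 3125

Answer: 3125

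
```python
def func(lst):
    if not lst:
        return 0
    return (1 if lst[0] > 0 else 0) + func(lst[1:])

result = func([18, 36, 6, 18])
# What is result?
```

Count of positive elements in [18, 36, 6, 18] = 4

Answer: 4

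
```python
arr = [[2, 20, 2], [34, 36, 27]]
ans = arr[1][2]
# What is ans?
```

Trace:
`arr = [[2, 20, 2], [34, 36, 27]]` → arr = [[2, 20, 2], [34, 36, 27]]
`ans = arr[1][2]` → ans = 27
So ans = 27

Answer: 27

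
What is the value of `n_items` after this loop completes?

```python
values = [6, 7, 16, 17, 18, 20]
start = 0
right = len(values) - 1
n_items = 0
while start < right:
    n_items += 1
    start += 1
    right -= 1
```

Iterations until pointers meet (list length 6)
`n_items` takes the values: 0 → 1 → 2 → 3

Answer: 3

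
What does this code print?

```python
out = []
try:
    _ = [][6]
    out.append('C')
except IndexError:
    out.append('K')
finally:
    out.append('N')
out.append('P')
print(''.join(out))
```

Execution trace: 'K' (except IndexError) → 'N' (finally) → 'P' (after the try/except). Output: KNP

Answer: KNP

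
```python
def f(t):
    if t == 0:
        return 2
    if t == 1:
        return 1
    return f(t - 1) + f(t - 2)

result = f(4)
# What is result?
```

Build up from base cases: f(0)=2, f(1)=1, f(2)=3, f(3)=4, f(4)=7

Answer: 7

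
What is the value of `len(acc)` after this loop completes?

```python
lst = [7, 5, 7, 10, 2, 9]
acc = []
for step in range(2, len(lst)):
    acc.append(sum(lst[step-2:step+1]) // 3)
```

Number of 3-element averages
`acc` takes the values: [] → [6] → [6, 7] → [6, 7, 6] → [6, 7, 6, 7]
So `len(acc)` = 4

Answer: 4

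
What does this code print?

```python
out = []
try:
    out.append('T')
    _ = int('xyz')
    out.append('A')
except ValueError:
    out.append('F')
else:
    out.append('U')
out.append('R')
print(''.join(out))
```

Execution trace: 'T' (try body) → 'F' (except ValueError) → 'R' (after the try/except). Output: TFR

Answer: TFR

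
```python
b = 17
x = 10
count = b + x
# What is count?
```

Trace:
`b = 17` → b = 17
`x = 10` → x = 10
`count = b + x` → count = 27
So count = 27

Answer: 27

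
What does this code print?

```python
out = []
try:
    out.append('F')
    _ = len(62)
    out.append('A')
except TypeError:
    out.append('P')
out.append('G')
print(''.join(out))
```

Execution trace: 'F' (try body) → 'P' (except TypeError) → 'G' (after the try/except). Output: FPG

Answer: FPG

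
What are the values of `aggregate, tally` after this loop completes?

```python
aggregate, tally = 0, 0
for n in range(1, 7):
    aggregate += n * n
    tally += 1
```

Sum of squares and count
`aggregate, tally` takes the values: (0, 0) → (1, 0) → (1, 1) → (5, 1) → (5, 2) → (14, 2) → (14, 3) → (30, 3) → (30, 4) → (55, 4) → (55, 5) → (91, 5) → (91, 6)

Answer: 91, 6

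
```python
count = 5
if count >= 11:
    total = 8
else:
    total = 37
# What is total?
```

Trace:
`count = 5` → count = 5
`if count >= 11: ...` → count >= 11 is False, take else branch → total = 37
So total = 37

Answer: 37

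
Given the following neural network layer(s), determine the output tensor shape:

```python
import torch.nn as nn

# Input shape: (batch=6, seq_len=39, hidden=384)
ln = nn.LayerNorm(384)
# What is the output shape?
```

Input: (6, 39, 384) -> Output: (6, 39, 384)

Answer: (6, 39, 384)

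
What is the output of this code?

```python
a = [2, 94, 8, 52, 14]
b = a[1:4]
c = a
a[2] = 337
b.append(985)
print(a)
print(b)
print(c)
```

Key concept: slice vs alias.
Step by step:
`a = [2, 94, 8, 52, 14]` → a = [2, 94, 8, 52, 14]
`b = a[1:4]` → b = [94, 8, 52]
`c = a` → c = [2, 94, 8, 52, 14] (same object as a)
`a[2] = 337` → a = [2, 94, 337, 52, 14] (same object as c); c = [2, 94, 337, 52, 14] (same object as a)
`b.append(985)` → b = [94, 8, 52, 985]
`print(a)` → prints [2, 94, 337, 52, 14]
`print(b)` → prints [94, 8, 52, 985]
`print(c)` → prints [2, 94, 337, 52, 14]

Answer:
[2, 94, 337, 52, 14]
[94, 8, 52, 985]
[2, 94, 337, 52, 14]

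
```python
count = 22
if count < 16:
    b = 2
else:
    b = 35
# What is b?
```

Trace:
`count = 22` → count = 22
`if count < 16: ...` → count < 16 is False, take else branch → b = 35
So b = 35

Answer: 35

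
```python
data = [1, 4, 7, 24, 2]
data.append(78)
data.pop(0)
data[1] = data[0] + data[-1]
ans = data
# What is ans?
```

Trace:
`data = [1, 4, 7, 24, 2]` → data = [1, 4, 7, 24, 2]
`data.append(78)` → data = [1, 4, 7, 24, 2, 78]
`data.pop(0)` → data = [4, 7, 24, 2, 78]
`data[1] = data[0] + data[-1]` → data = [4, 82, 24, 2, 78]
`ans = data` → ans = [4, 82, 24, 2, 78]
So ans = [4, 82, 24, 2, 78]

Answer: [4, 82, 24, 2, 78]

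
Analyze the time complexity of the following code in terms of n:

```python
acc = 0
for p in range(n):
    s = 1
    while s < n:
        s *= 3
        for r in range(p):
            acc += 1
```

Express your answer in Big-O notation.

Each loop level contributes: n × log n × n. Multiplying the contributions gives O(n^2 log n).

Answer: O(n^2 log n)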